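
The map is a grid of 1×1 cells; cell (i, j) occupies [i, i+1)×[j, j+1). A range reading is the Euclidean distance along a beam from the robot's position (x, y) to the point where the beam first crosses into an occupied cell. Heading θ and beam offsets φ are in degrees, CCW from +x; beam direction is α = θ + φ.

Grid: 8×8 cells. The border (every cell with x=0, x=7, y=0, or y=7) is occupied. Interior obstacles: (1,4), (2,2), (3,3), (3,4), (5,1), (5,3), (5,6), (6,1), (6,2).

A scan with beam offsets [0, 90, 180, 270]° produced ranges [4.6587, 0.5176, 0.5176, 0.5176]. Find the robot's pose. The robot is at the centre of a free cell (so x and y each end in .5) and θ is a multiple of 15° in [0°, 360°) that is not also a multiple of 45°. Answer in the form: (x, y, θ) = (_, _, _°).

(x, y, θ) = (5.5, 2.5, 195°)

The pose lattice has 27·16 = 432 candidates. Test each by forward raycasting.
  (3.5, 1.5, 300°): beam 1 = 0.5774 ≠ 4.6587 ✗
  (4.5, 4.5, 330°): beam 1 = 1.0000 ≠ 4.6587 ✗
  (4.5, 3.5, 30°): beam 1 = 0.5774 ≠ 4.6587 ✗
  (5.5, 4.5, 345°): beam 1 = 1.5529 ≠ 4.6587 ✗
  (1.5, 6.5, 105°): beam 1 = 0.5176 ≠ 4.6587 ✗
  …
  (5.5, 2.5, 195°): r_1=4.6587, r_2=0.5176, r_3=0.5176, r_4=0.5176 — all match ✓
Unique over the lattice → pose = (5.5, 2.5, 195°).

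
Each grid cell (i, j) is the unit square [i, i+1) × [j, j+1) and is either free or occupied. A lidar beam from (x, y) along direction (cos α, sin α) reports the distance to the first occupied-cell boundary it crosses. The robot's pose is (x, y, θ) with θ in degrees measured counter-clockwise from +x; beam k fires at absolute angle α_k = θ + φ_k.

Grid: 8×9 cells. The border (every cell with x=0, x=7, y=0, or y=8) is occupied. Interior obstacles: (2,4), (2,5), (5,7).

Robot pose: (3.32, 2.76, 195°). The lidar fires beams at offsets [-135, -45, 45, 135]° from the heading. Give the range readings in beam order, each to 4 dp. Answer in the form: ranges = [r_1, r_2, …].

ranges = [4.8959, 2.6789, 2.0323, 3.5200]

beam 1: φ=-135°, α=60°
  cosα=0.5000 sinα=0.8660 | (3,2) | tMaxX 1.3600 tMaxY 0.2771 | tΔX 2.0000 tΔY 1.1547
    t=0.2771 [y] (3,3)
    t=1.3600 [x] (4,3)
    t=1.4318 [y] (4,4)
    t=2.5865 [y] (4,5)
    t=3.3600 [x] (5,5)
    t=3.7412 [y] (5,6)
    t=4.8959 [y] (5,7) — stop
  → r_1 = 4.8959
beam 2: φ=-45°, α=150°
  cosα=-0.8660 sinα=0.5000 | (3,2) | tMaxX 0.3695 tMaxY 0.4800 | tΔX 1.1547 tΔY 2.0000
    t=0.3695 [x] (2,2)
    t=0.4800 [y] (2,3)
    t=1.5242 [x] (1,3)
    t=2.4800 [y] (1,4)
    t=2.6789 [x] (0,4) — stop
  → r_2 = 2.6789
beam 3: φ=45°, α=240°
  cosα=-0.5000 sinα=-0.8660 | (3,2) | tMaxX 0.6400 tMaxY 0.8776 | tΔX 2.0000 tΔY 1.1547
    t=0.6400 [x] (2,2)
    t=0.8776 [y] (2,1)
    t=2.0323 [y] (2,0) — stop
  → r_3 = 2.0323
beam 4: φ=135°, α=330°
  cosα=0.8660 sinα=-0.5000 | (3,2) | tMaxX 0.7852 tMaxY 1.5200 | tΔX 1.1547 tΔY 2.0000
    t=0.7852 [x] (4,2)
    t=1.5200 [y] (4,1)
    t=1.9399 [x] (5,1)
    t=3.0946 [x] (6,1)
    t=3.5200 [y] (6,0) — stop
  → r_4 = 3.5200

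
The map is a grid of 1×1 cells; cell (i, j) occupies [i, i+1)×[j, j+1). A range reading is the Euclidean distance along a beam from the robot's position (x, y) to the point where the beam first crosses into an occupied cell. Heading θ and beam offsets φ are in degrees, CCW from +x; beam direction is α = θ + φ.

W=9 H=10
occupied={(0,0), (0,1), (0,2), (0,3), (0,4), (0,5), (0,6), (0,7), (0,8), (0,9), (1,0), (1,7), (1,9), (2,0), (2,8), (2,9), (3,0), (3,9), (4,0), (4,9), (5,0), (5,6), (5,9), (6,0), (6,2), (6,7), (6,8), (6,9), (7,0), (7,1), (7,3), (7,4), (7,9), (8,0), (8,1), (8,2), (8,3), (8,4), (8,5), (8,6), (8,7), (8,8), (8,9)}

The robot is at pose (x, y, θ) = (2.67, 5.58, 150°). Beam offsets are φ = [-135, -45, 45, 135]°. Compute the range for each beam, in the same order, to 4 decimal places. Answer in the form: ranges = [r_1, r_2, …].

ranges = [2.4122, 2.5054, 1.7289, 4.7416]

beam 1: φ=-135°, α=15°
  cosα=0.9659 sinα=0.2588 | (2,5) | tMaxX 0.3416 tMaxY 1.6228 | tΔX 1.0353 tΔY 3.8637
    t=0.3416 [x] (3,5)
    t=1.3769 [x] (4,5)
    t=1.6228 [y] (4,6)
    t=2.4122 [x] (5,6) — stop
  → r_1 = 2.4122
beam 2: φ=-45°, α=105°
  cosα=-0.2588 sinα=0.9659 | (2,5) | tMaxX 2.5887 tMaxY 0.4348 | tΔX 3.8637 tΔY 1.0353
    t=0.4348 [y] (2,6)
    t=1.4701 [y] (2,7)
    t=2.5054 [y] (2,8) — stop
  → r_2 = 2.5054
beam 3: φ=45°, α=195°
  cosα=-0.9659 sinα=-0.2588 | (2,5) | tMaxX 0.6936 tMaxY 2.2409 | tΔX 1.0353 tΔY 3.8637
    t=0.6936 [x] (1,5)
    t=1.7289 [x] (0,5) — stop
  → r_3 = 1.7289
beam 4: φ=135°, α=285°
  cosα=0.2588 sinα=-0.9659 | (2,5) | tMaxX 1.2750 tMaxY 0.6005 | tΔX 3.8637 tΔY 1.0353
    t=0.6005 [y] (2,4)
    t=1.2750 [x] (3,4)
    t=1.6357 [y] (3,3)
    t=2.6710 [y] (3,2)
    t=3.7063 [y] (3,1)
    t=4.7416 [y] (3,0) — stop
  → r_4 = 4.7416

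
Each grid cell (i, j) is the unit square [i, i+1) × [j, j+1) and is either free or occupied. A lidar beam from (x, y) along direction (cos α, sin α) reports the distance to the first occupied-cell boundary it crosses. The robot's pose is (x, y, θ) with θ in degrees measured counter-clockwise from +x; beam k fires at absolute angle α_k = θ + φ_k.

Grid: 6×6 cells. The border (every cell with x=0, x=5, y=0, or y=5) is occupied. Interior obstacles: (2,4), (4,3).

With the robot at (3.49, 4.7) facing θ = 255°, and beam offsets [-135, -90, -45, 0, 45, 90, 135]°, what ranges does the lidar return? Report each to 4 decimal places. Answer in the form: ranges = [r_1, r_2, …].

beam 1: φ=-135°, α=120°
  d=(-0.5000,0.8660)  start (3,4)  tX=0.9800 tY=0.3464  stride 1/|dx|=2.0000 1/|dy|=1.1547
    cross y-line → (3,5), t=0.3464 (wall)
  → r_1 = 0.3464
beam 2: φ=-90°, α=165°
  d=(-0.9659,0.2588)  start (3,4)  tX=0.5073 tY=1.1591  stride 1/|dx|=1.0353 1/|dy|=3.8637
    cross x-line → (2,4), t=0.5073 (wall)
  → r_2 = 0.5073
beam 3: φ=-45°, α=210°
  d=(-0.8660,-0.5000)  start (3,4)  tX=0.5658 tY=1.4000  stride 1/|dx|=1.1547 1/|dy|=2.0000
    cross x-line → (2,4), t=0.5658 (wall)
  → r_3 = 0.5658
beam 4: φ=0°, α=255°
  d=(-0.2588,-0.9659)  start (3,4)  tX=1.8932 tY=0.7247  stride 1/|dx|=3.8637 1/|dy|=1.0353
    cross y-line → (3,3), t=0.7247
    cross y-line → (3,2), t=1.7600
    cross x-line → (2,2), t=1.8932
    cross y-line → (2,1), t=2.7952
    cross y-line → (2,0), t=3.8305 (wall)
  → r_4 = 3.8305
beam 5: φ=45°, α=300°
  d=(0.5000,-0.8660)  start (3,4)  tX=1.0200 tY=0.8083  stride 1/|dx|=2.0000 1/|dy|=1.1547
    cross y-line → (3,3), t=0.8083
    cross x-line → (4,3), t=1.0200 (wall)
  → r_5 = 1.0200
beam 6: φ=90°, α=345°
  d=(0.9659,-0.2588)  start (3,4)  tX=0.5280 tY=2.7046  stride 1/|dx|=1.0353 1/|dy|=3.8637
    cross x-line → (4,4), t=0.5280
    cross x-line → (5,4), t=1.5633 (wall)
  → r_6 = 1.5633
beam 7: φ=135°, α=30°
  d=(0.8660,0.5000)  start (3,4)  tX=0.5889 tY=0.6000  stride 1/|dx|=1.1547 1/|dy|=2.0000
    cross x-line → (4,4), t=0.5889
    cross y-line → (4,5), t=0.6000 (wall)
  → r_7 = 0.6000

ranges = [0.3464, 0.5073, 0.5658, 3.8305, 1.0200, 1.5633, 0.6000]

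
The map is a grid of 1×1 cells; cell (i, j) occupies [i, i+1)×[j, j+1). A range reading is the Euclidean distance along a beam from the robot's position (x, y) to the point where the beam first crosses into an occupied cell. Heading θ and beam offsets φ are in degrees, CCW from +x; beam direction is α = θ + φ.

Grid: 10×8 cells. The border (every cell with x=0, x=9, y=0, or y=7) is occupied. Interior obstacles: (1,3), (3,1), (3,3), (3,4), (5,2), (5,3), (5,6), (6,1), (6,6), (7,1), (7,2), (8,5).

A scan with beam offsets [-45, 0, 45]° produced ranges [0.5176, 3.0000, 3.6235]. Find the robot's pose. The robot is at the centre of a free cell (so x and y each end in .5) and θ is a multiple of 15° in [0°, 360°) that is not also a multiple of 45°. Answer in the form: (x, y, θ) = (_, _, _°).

(x, y, θ) = (6.5, 2.5, 60°)

Candidates: 36 free-cell centres × 16 headings = 576 poses. Raycast each; keep the one whose scan matches to 4 dp.
  (1.5, 4.5, 105°): beam 1 = 2.8868 ≠ 0.5176 ✗
  (7.5, 6.5, 300°): beam 1 = 4.6587 ≠ 0.5176 ✗
  (4.5, 5.5, 300°): beam 1 = 1.9319 ≠ 0.5176 ✗
  (8.5, 3.5, 210°): beam 1 = 4.6587 ≠ 0.5176 ✗
  (3.5, 2.5, 60°): beam 1 = 1.5529 ≠ 0.5176 ✗
  …
  (6.5, 2.5, 60°): r_1=0.5176, r_2=3.0000, r_3=3.6235 — all match ✓
No second candidate reproduces the full scan.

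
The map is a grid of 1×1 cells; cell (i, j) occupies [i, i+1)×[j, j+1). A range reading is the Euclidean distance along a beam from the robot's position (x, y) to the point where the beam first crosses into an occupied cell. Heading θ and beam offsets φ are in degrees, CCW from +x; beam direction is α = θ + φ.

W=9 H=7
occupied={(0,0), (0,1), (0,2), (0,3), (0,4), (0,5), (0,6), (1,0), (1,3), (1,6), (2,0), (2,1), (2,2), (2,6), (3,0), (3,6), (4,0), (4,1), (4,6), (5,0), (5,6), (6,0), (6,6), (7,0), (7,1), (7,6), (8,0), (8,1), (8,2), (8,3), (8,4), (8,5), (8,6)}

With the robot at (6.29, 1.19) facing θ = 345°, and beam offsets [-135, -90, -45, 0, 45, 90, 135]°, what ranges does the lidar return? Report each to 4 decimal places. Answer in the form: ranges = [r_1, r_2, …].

beam 1: φ=-135°, α=210°
  dir = (cos 210°, sin 210°) = (-0.8660, -0.5000); from cell (6,1)
  next x-line at t=0.3349, next y-line at t=0.3800; Δt_x=1.1547, Δt_y=2.0000
    x: enter (5,1) at t=0.3349
    y: enter (5,0) at t=0.3800 ← occupied
  → r_1 = 0.3800
beam 2: φ=-90°, α=255°
  dir = (cos 255°, sin 255°) = (-0.2588, -0.9659); from cell (6,1)
  next x-line at t=1.1205, next y-line at t=0.1967; Δt_x=3.8637, Δt_y=1.0353
    y: enter (6,0) at t=0.1967 ← occupied
  → r_2 = 0.1967
beam 3: φ=-45°, α=300°
  dir = (cos 300°, sin 300°) = (0.5000, -0.8660); from cell (6,1)
  next x-line at t=1.4200, next y-line at t=0.2194; Δt_x=2.0000, Δt_y=1.1547
    y: enter (6,0) at t=0.2194 ← occupied
  → r_3 = 0.2194
beam 4: φ=0°, α=345°
  dir = (cos 345°, sin 345°) = (0.9659, -0.2588); from cell (6,1)
  next x-line at t=0.7350, next y-line at t=0.7341; Δt_x=1.0353, Δt_y=3.8637
    y: enter (6,0) at t=0.7341 ← occupied
  → r_4 = 0.7341
beam 5: φ=45°, α=30°
  dir = (cos 30°, sin 30°) = (0.8660, 0.5000); from cell (6,1)
  next x-line at t=0.8198, next y-line at t=1.6200; Δt_x=1.1547, Δt_y=2.0000
    x: enter (7,1) at t=0.8198 ← occupied
  → r_5 = 0.8198
beam 6: φ=90°, α=75°
  dir = (cos 75°, sin 75°) = (0.2588, 0.9659); from cell (6,1)
  next x-line at t=2.7432, next y-line at t=0.8386; Δt_x=3.8637, Δt_y=1.0353
    y: enter (6,2) at t=0.8386
    y: enter (6,3) at t=1.8738
    x: enter (7,3) at t=2.7432
    y: enter (7,4) at t=2.9091
    y: enter (7,5) at t=3.9444
    y: enter (7,6) at t=4.9797 ← occupied
  → r_6 = 4.9797
beam 7: φ=135°, α=120°
  dir = (cos 120°, sin 120°) = (-0.5000, 0.8660); from cell (6,1)
  next x-line at t=0.5800, next y-line at t=0.9353; Δt_x=2.0000, Δt_y=1.1547
    x: enter (5,1) at t=0.5800
    y: enter (5,2) at t=0.9353
    y: enter (5,3) at t=2.0900
    x: enter (4,3) at t=2.5800
    y: enter (4,4) at t=3.2447
    y: enter (4,5) at t=4.3994
    x: enter (3,5) at t=4.5800
    y: enter (3,6) at t=5.5541 ← occupied
  → r_7 = 5.5541

ranges = [0.3800, 0.1967, 0.2194, 0.7341, 0.8198, 4.9797, 5.5541]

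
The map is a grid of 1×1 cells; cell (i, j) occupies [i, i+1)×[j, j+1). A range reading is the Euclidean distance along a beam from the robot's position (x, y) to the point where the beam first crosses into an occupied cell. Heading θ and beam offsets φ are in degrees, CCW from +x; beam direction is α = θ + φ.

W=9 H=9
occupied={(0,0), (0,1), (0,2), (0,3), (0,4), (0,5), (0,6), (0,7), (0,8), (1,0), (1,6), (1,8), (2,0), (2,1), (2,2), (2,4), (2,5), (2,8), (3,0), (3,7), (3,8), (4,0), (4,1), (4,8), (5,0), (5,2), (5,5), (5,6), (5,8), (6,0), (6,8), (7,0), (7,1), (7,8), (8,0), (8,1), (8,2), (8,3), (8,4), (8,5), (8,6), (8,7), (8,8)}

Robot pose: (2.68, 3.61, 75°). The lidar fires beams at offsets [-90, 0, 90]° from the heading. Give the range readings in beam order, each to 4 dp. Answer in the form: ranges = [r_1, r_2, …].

beam 1: φ=-90°, α=345°
  dir = (cos 345°, sin 345°) = (0.9659, -0.2588); from cell (2,3)
  next x-line at t=0.3313, next y-line at t=2.3569; Δt_x=1.0353, Δt_y=3.8637
    x: enter (3,3) at t=0.3313
    x: enter (4,3) at t=1.3666
    y: enter (4,2) at t=2.3569
    x: enter (5,2) at t=2.4018 ← occupied
  → r_1 = 2.4018
beam 2: φ=0°, α=75°
  dir = (cos 75°, sin 75°) = (0.2588, 0.9659); from cell (2,3)
  next x-line at t=1.2364, next y-line at t=0.4038; Δt_x=3.8637, Δt_y=1.0353
    y: enter (2,4) at t=0.4038 ← occupied
  → r_2 = 0.4038
beam 3: φ=90°, α=165°
  dir = (cos 165°, sin 165°) = (-0.9659, 0.2588); from cell (2,3)
  next x-line at t=0.7040, next y-line at t=1.5068; Δt_x=1.0353, Δt_y=3.8637
    x: enter (1,3) at t=0.7040
    y: enter (1,4) at t=1.5068
    x: enter (0,4) at t=1.7393 ← occupied
  → r_3 = 1.7393

ranges = [2.4018, 0.4038, 1.7393]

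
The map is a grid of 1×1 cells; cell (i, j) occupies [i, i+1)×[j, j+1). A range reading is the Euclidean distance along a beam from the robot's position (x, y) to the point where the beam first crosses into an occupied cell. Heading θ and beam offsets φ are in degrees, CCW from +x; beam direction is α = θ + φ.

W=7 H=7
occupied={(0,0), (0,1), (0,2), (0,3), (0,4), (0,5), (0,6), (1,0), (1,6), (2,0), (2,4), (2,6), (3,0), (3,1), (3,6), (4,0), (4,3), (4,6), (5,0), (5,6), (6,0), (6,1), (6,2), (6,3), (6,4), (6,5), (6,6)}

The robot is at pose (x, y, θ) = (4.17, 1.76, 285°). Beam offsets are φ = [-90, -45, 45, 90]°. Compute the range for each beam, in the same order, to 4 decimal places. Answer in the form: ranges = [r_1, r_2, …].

beam 1: φ=-90°, α=195°
  direction (-0.9659, -0.2588); cell (4,1); t to first gridline: x 0.1760, y 2.9364 (then +1.0353 / +3.8637)
    (3,1) via x @ 0.1760  # hit
  → r_1 = 0.1760
beam 2: φ=-45°, α=240°
  direction (-0.5000, -0.8660); cell (4,1); t to first gridline: x 0.3400, y 0.8776 (then +2.0000 / +1.1547)
    (3,1) via x @ 0.3400  # hit
  → r_2 = 0.3400
beam 3: φ=45°, α=330°
  direction (0.8660, -0.5000); cell (4,1); t to first gridline: x 0.9584, y 1.5200 (then +1.1547 / +2.0000)
    (5,1) via x @ 0.9584
    (5,0) via y @ 1.5200  # hit
  → r_3 = 1.5200
beam 4: φ=90°, α=15°
  direction (0.9659, 0.2588); cell (4,1); t to first gridline: x 0.8593, y 0.9273 (then +1.0353 / +3.8637)
    (5,1) via x @ 0.8593
    (5,2) via y @ 0.9273
    (6,2) via x @ 1.8946  # hit
  → r_4 = 1.8946

ranges = [0.1760, 0.3400, 1.5200, 1.8946]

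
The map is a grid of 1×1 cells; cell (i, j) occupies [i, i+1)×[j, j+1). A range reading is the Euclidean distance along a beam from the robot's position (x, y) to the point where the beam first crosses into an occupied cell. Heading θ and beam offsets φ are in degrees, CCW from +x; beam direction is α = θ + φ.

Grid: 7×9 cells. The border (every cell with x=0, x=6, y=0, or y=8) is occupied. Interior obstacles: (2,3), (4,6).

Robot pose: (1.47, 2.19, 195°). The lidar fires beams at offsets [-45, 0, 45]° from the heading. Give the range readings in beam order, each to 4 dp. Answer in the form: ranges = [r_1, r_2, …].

beam 1: φ=-45°, α=150°
  direction (-0.8660, 0.5000); cell (1,2); t to first gridline: x 0.5427, y 1.6200 (then +1.1547 / +2.0000)
    (0,2) via x @ 0.5427  # hit
  → r_1 = 0.5427
beam 2: φ=0°, α=195°
  direction (-0.9659, -0.2588); cell (1,2); t to first gridline: x 0.4866, y 0.7341 (then +1.0353 / +3.8637)
    (0,2) via x @ 0.4866  # hit
  → r_2 = 0.4866
beam 3: φ=45°, α=240°
  direction (-0.5000, -0.8660); cell (1,2); t to first gridline: x 0.9400, y 0.2194 (then +2.0000 / +1.1547)
    (1,1) via y @ 0.2194
    (0,1) via x @ 0.9400  # hit
  → r_3 = 0.9400

ranges = [0.5427, 0.4866, 0.9400]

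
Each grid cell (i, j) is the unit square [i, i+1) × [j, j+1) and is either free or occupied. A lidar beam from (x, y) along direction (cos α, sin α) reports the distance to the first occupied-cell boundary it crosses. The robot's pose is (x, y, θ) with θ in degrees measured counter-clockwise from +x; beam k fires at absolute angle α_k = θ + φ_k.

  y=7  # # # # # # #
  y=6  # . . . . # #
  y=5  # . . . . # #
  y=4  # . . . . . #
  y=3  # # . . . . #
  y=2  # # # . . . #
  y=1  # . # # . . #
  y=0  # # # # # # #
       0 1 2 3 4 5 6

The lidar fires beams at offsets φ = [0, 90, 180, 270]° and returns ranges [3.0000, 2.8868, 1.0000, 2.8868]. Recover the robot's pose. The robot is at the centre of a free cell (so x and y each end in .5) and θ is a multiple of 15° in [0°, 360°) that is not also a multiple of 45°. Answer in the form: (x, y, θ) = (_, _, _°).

Candidates: 23 free-cell centres × 16 headings = 368 poses. Raycast each; keep the one whose scan matches to 4 dp.
  (4.5, 2.5, 120°): beam 1 = 5.1962 ≠ 3.0000 ✗
  (5.5, 2.5, 285°): beam 1 = 1.5529 ≠ 3.0000 ✗
  (4.5, 5.5, 345°): beam 1 = 0.5176 ≠ 3.0000 ✗
  (4.5, 1.5, 300°): beam 1 = 0.5774 ≠ 3.0000 ✗
  …
  (3.5, 3.5, 60°): r_1=3.0000, r_2=2.8868, r_3=1.0000, r_4=2.8868 — all match ✓
Only this pose fits every beam.

(x, y, θ) = (3.5, 3.5, 60°)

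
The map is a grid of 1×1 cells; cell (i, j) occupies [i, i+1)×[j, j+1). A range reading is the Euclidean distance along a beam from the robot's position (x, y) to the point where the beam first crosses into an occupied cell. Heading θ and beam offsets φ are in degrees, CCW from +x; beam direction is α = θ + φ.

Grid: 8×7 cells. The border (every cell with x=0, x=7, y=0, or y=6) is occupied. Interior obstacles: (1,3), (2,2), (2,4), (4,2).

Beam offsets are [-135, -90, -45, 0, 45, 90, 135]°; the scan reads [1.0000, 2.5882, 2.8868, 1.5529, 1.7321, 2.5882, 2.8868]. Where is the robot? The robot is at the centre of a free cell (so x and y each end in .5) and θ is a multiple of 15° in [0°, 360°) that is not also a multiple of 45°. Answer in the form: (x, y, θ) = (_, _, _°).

The pose lattice has 26·16 = 416 candidates. Test each by forward raycasting.
  (3.5, 3.5, 60°): beam 1 = 2.5882 ≠ 1.0000 ✗
  (2.5, 5.5, 195°): beam 1 = 0.5774 ≠ 1.0000 ✗
  (3.5, 2.5, 150°): beam 1 = 0.5176 ≠ 1.0000 ✗
  (3.5, 3.5, 120°): beam 1 = 3.6235 ≠ 1.0000 ✗
  …
  (5.5, 3.5, 345°): r_1=1.0000, r_2=2.5882, r_3=2.8868, r_4=1.5529, r_5=1.7321, r_6=2.5882, r_7=2.8868 — all match ✓
No second candidate reproduces the full scan.

(x, y, θ) = (5.5, 3.5, 345°)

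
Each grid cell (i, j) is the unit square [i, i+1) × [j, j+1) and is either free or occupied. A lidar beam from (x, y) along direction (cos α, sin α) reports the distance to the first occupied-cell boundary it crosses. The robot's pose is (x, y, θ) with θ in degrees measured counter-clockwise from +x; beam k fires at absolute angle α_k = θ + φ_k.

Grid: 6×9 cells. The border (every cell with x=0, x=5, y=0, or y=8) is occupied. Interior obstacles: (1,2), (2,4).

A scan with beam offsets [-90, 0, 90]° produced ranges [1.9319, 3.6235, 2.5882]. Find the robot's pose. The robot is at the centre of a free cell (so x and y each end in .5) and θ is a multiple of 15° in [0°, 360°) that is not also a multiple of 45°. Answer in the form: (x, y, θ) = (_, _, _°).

(x, y, θ) = (1.5, 5.5, 345°)

Enumerate (i+0.5, j+0.5, θ) over the 26 free cells and 16 admissible headings. For each, cast all 3 beams and compare to the given ranges.
  (1.5, 7.5, 210°): beam 1 = 0.5774 ≠ 1.9319 ✗
  (2.5, 5.5, 60°): beam 1 = 2.8868 ≠ 1.9319 ✗
  (4.5, 6.5, 30°): beam 1 = 1.0000 ≠ 1.9319 ✗
  (4.5, 3.5, 300°): beam 1 = 2.8868 ≠ 1.9319 ✗
  …
  (1.5, 5.5, 345°): r_1=1.9319, r_2=3.6235, r_3=2.5882 — all match ✓
No second candidate reproduces the full scan.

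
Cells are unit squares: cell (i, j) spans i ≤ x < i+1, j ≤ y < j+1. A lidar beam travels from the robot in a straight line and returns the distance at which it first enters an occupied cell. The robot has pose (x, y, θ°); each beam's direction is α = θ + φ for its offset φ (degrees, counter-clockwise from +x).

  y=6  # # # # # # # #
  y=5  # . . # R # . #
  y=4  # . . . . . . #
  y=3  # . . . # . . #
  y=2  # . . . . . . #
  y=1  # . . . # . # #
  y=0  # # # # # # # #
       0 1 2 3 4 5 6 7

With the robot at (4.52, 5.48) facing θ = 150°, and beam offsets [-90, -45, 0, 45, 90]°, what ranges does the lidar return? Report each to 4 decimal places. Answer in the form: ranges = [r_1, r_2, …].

ranges = [0.6004, 0.5383, 0.6004, 0.5383, 5.1731]

beam 1: φ=-90°, α=60°
  d=(0.5000,0.8660)  start (4,5)  tX=0.9600 tY=0.6004  stride 1/|dx|=2.0000 1/|dy|=1.1547
    cross y-line → (4,6), t=0.6004 (wall)
  → r_1 = 0.6004
beam 2: φ=-45°, α=105°
  d=(-0.2588,0.9659)  start (4,5)  tX=2.0091 tY=0.5383  stride 1/|dx|=3.8637 1/|dy|=1.0353
    cross y-line → (4,6), t=0.5383 (wall)
  → r_2 = 0.5383
beam 3: φ=0°, α=150°
  d=(-0.8660,0.5000)  start (4,5)  tX=0.6004 tY=1.0400  stride 1/|dx|=1.1547 1/|dy|=2.0000
    cross x-line → (3,5), t=0.6004 (wall)
  → r_3 = 0.6004
beam 4: φ=45°, α=195°
  d=(-0.9659,-0.2588)  start (4,5)  tX=0.5383 tY=1.8546  stride 1/|dx|=1.0353 1/|dy|=3.8637
    cross x-line → (3,5), t=0.5383 (wall)
  → r_4 = 0.5383
beam 5: φ=90°, α=240°
  d=(-0.5000,-0.8660)  start (4,5)  tX=1.0400 tY=0.5543  stride 1/|dx|=2.0000 1/|dy|=1.1547
    cross y-line → (4,4), t=0.5543
    cross x-line → (3,4), t=1.0400
    cross y-line → (3,3), t=1.7090
    cross y-line → (3,2), t=2.8637
    cross x-line → (2,2), t=3.0400
    cross y-line → (2,1), t=4.0184
    cross x-line → (1,1), t=5.0400
    cross y-line → (1,0), t=5.1731 (wall)
  → r_5 = 5.1731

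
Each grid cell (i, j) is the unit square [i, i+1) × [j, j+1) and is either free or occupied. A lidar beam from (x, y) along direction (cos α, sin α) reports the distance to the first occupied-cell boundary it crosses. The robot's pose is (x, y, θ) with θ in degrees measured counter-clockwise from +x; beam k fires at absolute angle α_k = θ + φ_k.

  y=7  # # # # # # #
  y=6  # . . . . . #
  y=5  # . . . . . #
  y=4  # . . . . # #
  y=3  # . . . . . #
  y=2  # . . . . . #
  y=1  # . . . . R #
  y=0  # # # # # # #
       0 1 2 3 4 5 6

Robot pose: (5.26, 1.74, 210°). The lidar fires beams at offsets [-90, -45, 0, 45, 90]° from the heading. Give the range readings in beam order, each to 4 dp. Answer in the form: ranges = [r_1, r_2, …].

beam 1: φ=-90°, α=120°
  d=(-0.5000,0.8660)  start (5,1)  tX=0.5200 tY=0.3002  stride 1/|dx|=2.0000 1/|dy|=1.1547
    cross y-line → (5,2), t=0.3002
    cross x-line → (4,2), t=0.5200
    cross y-line → (4,3), t=1.4549
    cross x-line → (3,3), t=2.5200
    cross y-line → (3,4), t=2.6096
    cross y-line → (3,5), t=3.7643
    cross x-line → (2,5), t=4.5200
    cross y-line → (2,6), t=4.9190
    cross y-line → (2,7), t=6.0737 (wall)
  → r_1 = 6.0737
beam 2: φ=-45°, α=165°
  d=(-0.9659,0.2588)  start (5,1)  tX=0.2692 tY=1.0046  stride 1/|dx|=1.0353 1/|dy|=3.8637
    cross x-line → (4,1), t=0.2692
    cross y-line → (4,2), t=1.0046
    cross x-line → (3,2), t=1.3044
    cross x-line → (2,2), t=2.3397
    cross x-line → (1,2), t=3.3750
    cross x-line → (0,2), t=4.4103 (wall)
  → r_2 = 4.4103
beam 3: φ=0°, α=210°
  d=(-0.8660,-0.5000)  start (5,1)  tX=0.3002 tY=1.4800  stride 1/|dx|=1.1547 1/|dy|=2.0000
    cross x-line → (4,1), t=0.3002
    cross x-line → (3,1), t=1.4549
    cross y-line → (3,0), t=1.4800 (wall)
  → r_3 = 1.4800
beam 4: φ=45°, α=255°
  d=(-0.2588,-0.9659)  start (5,1)  tX=1.0046 tY=0.7661  stride 1/|dx|=3.8637 1/|dy|=1.0353
    cross y-line → (5,0), t=0.7661 (wall)
  → r_4 = 0.7661
beam 5: φ=90°, α=300°
  d=(0.5000,-0.8660)  start (5,1)  tX=1.4800 tY=0.8545  stride 1/|dx|=2.0000 1/|dy|=1.1547
    cross y-line → (5,0), t=0.8545 (wall)
  → r_5 = 0.8545

ranges = [6.0737, 4.4103, 1.4800, 0.7661, 0.8545]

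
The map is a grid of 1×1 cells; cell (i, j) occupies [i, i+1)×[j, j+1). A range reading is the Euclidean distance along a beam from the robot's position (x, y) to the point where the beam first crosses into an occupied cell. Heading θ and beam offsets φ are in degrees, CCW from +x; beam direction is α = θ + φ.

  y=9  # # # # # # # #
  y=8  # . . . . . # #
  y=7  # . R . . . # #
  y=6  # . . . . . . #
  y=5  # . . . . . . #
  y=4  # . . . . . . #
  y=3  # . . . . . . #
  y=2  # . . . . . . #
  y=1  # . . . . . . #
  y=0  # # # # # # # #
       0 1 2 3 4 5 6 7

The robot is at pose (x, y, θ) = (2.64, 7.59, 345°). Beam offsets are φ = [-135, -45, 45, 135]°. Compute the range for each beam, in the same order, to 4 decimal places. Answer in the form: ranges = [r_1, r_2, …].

beam 1: φ=-135°, α=210°
  cosα=-0.8660 sinα=-0.5000 | (2,7) | tMaxX 0.7390 tMaxY 1.1800 | tΔX 1.1547 tΔY 2.0000
    t=0.7390 [x] (1,7)
    t=1.1800 [y] (1,6)
    t=1.8937 [x] (0,6) — stop
  → r_1 = 1.8937
beam 2: φ=-45°, α=300°
  cosα=0.5000 sinα=-0.8660 | (2,7) | tMaxX 0.7200 tMaxY 0.6813 | tΔX 2.0000 tΔY 1.1547
    t=0.6813 [y] (2,6)
    t=0.7200 [x] (3,6)
    t=1.8360 [y] (3,5)
    t=2.7200 [x] (4,5)
    t=2.9907 [y] (4,4)
    t=4.1454 [y] (4,3)
    t=4.7200 [x] (5,3)
    t=5.3001 [y] (5,2)
    t=6.4548 [y] (5,1)
    t=6.7200 [x] (6,1)
    t=7.6095 [y] (6,0) — stop
  → r_2 = 7.6095
beam 3: φ=45°, α=30°
  cosα=0.8660 sinα=0.5000 | (2,7) | tMaxX 0.4157 tMaxY 0.8200 | tΔX 1.1547 tΔY 2.0000
    t=0.4157 [x] (3,7)
    t=0.8200 [y] (3,8)
    t=1.5704 [x] (4,8)
    t=2.7251 [x] (5,8)
    t=2.8200 [y] (5,9) — stop
  → r_3 = 2.8200
beam 4: φ=135°, α=120°
  cosα=-0.5000 sinα=0.8660 | (2,7) | tMaxX 1.2800 tMaxY 0.4734 | tΔX 2.0000 tΔY 1.1547
    t=0.4734 [y] (2,8)
    t=1.2800 [x] (1,8)
    t=1.6281 [y] (1,9) — stop
  → r_4 = 1.6281

ranges = [1.8937, 7.6095, 2.8200, 1.6281]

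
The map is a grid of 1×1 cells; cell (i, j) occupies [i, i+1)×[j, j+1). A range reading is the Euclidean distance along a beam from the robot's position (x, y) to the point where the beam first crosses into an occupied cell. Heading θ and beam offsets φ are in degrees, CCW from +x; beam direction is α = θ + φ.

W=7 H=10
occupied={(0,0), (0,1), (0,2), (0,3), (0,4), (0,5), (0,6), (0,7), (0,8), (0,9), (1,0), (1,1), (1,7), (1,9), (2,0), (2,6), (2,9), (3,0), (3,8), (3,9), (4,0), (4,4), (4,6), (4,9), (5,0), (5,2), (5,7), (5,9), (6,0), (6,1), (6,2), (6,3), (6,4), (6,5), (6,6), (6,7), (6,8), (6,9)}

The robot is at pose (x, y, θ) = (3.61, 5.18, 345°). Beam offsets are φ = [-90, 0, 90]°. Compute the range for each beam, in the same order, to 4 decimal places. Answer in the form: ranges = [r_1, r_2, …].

beam 1: φ=-90°, α=255°
  d=(-0.2588,-0.9659)  start (3,5)  tX=2.3569 tY=0.1863  stride 1/|dx|=3.8637 1/|dy|=1.0353
    cross y-line → (3,4), t=0.1863
    cross y-line → (3,3), t=1.2216
    cross y-line → (3,2), t=2.2569
    cross x-line → (2,2), t=2.3569
    cross y-line → (2,1), t=3.2922
    cross y-line → (2,0), t=4.3275 (wall)
  → r_1 = 4.3275
beam 2: φ=0°, α=345°
  d=(0.9659,-0.2588)  start (3,5)  tX=0.4038 tY=0.6955  stride 1/|dx|=1.0353 1/|dy|=3.8637
    cross x-line → (4,5), t=0.4038
    cross y-line → (4,4), t=0.6955 (wall)
  → r_2 = 0.6955
beam 3: φ=90°, α=75°
  d=(0.2588,0.9659)  start (3,5)  tX=1.5068 tY=0.8489  stride 1/|dx|=3.8637 1/|dy|=1.0353
    cross y-line → (3,6), t=0.8489
    cross x-line → (4,6), t=1.5068 (wall)
  → r_3 = 1.5068

ranges = [4.3275, 0.6955, 1.5068]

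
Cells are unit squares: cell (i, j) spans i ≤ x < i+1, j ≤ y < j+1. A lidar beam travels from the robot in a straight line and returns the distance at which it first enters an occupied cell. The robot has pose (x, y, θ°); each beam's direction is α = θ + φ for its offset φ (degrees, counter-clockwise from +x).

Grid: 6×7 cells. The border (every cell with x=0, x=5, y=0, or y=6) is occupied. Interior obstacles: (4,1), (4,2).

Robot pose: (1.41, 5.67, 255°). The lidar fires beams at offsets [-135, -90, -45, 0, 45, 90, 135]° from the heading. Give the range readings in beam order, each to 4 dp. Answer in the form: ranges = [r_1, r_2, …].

ranges = [0.3811, 0.4245, 0.4734, 1.5841, 5.1800, 3.7166, 0.6600]

beam 1: φ=-135°, α=120°
  direction (-0.5000, 0.8660); cell (1,5); t to first gridline: x 0.8200, y 0.3811 (then +2.0000 / +1.1547)
    (1,6) via y @ 0.3811  # hit
  → r_1 = 0.3811
beam 2: φ=-90°, α=165°
  direction (-0.9659, 0.2588); cell (1,5); t to first gridline: x 0.4245, y 1.2750 (then +1.0353 / +3.8637)
    (0,5) via x @ 0.4245  # hit
  → r_2 = 0.4245
beam 3: φ=-45°, α=210°
  direction (-0.8660, -0.5000); cell (1,5); t to first gridline: x 0.4734, y 1.3400 (then +1.1547 / +2.0000)
    (0,5) via x @ 0.4734  # hit
  → r_3 = 0.4734
beam 4: φ=0°, α=255°
  direction (-0.2588, -0.9659); cell (1,5); t to first gridline: x 1.5841, y 0.6936 (then +3.8637 / +1.0353)
    (1,4) via y @ 0.6936
    (0,4) via x @ 1.5841  # hit
  → r_4 = 1.5841
beam 5: φ=45°, α=300°
  direction (0.5000, -0.8660); cell (1,5); t to first gridline: x 1.1800, y 0.7736 (then +2.0000 / +1.1547)
    (1,4) via y @ 0.7736
    (2,4) via x @ 1.1800
    (2,3) via y @ 1.9283
    (2,2) via y @ 3.0831
    (3,2) via x @ 3.1800
    (3,1) via y @ 4.2378
    (4,1) via x @ 5.1800  # hit
  → r_5 = 5.1800
beam 6: φ=90°, α=345°
  direction (0.9659, -0.2588); cell (1,5); t to first gridline: x 0.6108, y 2.5887 (then +1.0353 / +3.8637)
    (2,5) via x @ 0.6108
    (3,5) via x @ 1.6461
    (3,4) via y @ 2.5887
    (4,4) via x @ 2.6814
    (5,4) via x @ 3.7166  # hit
  → r_6 = 3.7166
beam 7: φ=135°, α=30°
  direction (0.8660, 0.5000); cell (1,5); t to first gridline: x 0.6813, y 0.6600 (then +1.1547 / +2.0000)
    (1,6) via y @ 0.6600  # hit
  → r_7 = 0.6600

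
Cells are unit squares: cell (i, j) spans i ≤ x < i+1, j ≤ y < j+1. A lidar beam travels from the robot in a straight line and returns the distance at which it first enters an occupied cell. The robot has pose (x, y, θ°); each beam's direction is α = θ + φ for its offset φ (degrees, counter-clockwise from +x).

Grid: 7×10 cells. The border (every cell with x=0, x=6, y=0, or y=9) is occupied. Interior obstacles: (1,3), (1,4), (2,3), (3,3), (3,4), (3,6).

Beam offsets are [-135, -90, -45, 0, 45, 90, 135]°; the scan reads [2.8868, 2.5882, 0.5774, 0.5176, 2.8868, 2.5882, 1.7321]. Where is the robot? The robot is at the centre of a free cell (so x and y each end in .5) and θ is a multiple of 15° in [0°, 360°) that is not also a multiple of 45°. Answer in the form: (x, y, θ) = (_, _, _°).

Candidates: 34 free-cell centres × 16 headings = 544 poses. Raycast each; keep the one whose scan matches to 4 dp.
  (5.5, 1.5, 330°): beam 1 = 1.9319 ≠ 2.8868 ✗
  (4.5, 6.5, 210°): beam 1 = 2.5882 ≠ 2.8868 ✗
  (4.5, 2.5, 240°): beam 1 = 1.9319 ≠ 2.8868 ✗
  (2.5, 4.5, 330°): beam 1 = 0.5176 ≠ 2.8868 ✗
  (5.5, 2.5, 330°): beam 1 = 4.6587 ≠ 2.8868 ✗
  …
  (3.5, 7.5, 285°): r_1=2.8868, r_2=2.5882, r_3=0.5774, r_4=0.5176, r_5=2.8868, r_6=2.5882, r_7=1.7321 — all match ✓
Only this pose fits every beam.

(x, y, θ) = (3.5, 7.5, 285°)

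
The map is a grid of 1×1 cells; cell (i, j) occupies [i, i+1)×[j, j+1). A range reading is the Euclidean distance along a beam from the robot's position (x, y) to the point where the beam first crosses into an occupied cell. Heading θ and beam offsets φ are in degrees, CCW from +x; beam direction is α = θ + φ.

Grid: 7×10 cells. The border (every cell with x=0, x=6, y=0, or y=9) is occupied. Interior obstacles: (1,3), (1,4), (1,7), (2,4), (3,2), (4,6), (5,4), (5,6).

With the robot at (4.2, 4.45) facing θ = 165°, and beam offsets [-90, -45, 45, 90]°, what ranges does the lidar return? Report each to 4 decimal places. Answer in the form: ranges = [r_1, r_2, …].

beam 1: φ=-90°, α=75°
  direction (0.2588, 0.9659); cell (4,4); t to first gridline: x 3.0910, y 0.5694 (then +3.8637 / +1.0353)
    (4,5) via y @ 0.5694
    (4,6) via y @ 1.6047  # hit
  → r_1 = 1.6047
beam 2: φ=-45°, α=120°
  direction (-0.5000, 0.8660); cell (4,4); t to first gridline: x 0.4000, y 0.6351 (then +2.0000 / +1.1547)
    (3,4) via x @ 0.4000
    (3,5) via y @ 0.6351
    (3,6) via y @ 1.7898
    (2,6) via x @ 2.4000
    (2,7) via y @ 2.9445
    (2,8) via y @ 4.0992
    (1,8) via x @ 4.4000
    (1,9) via y @ 5.2539  # hit
  → r_2 = 5.2539
beam 3: φ=45°, α=210°
  direction (-0.8660, -0.5000); cell (4,4); t to first gridline: x 0.2309, y 0.9000 (then +1.1547 / +2.0000)
    (3,4) via x @ 0.2309
    (3,3) via y @ 0.9000
    (2,3) via x @ 1.3856
    (1,3) via x @ 2.5403  # hit
  → r_3 = 2.5403
beam 4: φ=90°, α=255°
  direction (-0.2588, -0.9659); cell (4,4); t to first gridline: x 0.7727, y 0.4659 (then +3.8637 / +1.0353)
    (4,3) via y @ 0.4659
    (3,3) via x @ 0.7727
    (3,2) via y @ 1.5012  # hit
  → r_4 = 1.5012

ranges = [1.6047, 5.2539, 2.5403, 1.5012]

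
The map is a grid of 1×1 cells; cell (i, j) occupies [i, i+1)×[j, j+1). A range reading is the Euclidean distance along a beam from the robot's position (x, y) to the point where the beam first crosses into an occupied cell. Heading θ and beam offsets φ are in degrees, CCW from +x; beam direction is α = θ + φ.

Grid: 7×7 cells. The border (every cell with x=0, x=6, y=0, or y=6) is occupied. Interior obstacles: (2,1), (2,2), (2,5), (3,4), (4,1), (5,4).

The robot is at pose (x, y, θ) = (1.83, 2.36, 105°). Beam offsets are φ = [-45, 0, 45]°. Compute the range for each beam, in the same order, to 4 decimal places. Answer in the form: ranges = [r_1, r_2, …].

ranges = [0.3400, 3.2069, 0.9584]

beam 1: φ=-45°, α=60°
  direction (0.5000, 0.8660); cell (1,2); t to first gridline: x 0.3400, y 0.7390 (then +2.0000 / +1.1547)
    (2,2) via x @ 0.3400  # hit
  → r_1 = 0.3400
beam 2: φ=0°, α=105°
  direction (-0.2588, 0.9659); cell (1,2); t to first gridline: x 3.2069, y 0.6626 (then +3.8637 / +1.0353)
    (1,3) via y @ 0.6626
    (1,4) via y @ 1.6979
    (1,5) via y @ 2.7331
    (0,5) via x @ 3.2069  # hit
  → r_2 = 3.2069
beam 3: φ=45°, α=150°
  direction (-0.8660, 0.5000); cell (1,2); t to first gridline: x 0.9584, y 1.2800 (then +1.1547 / +2.0000)
    (0,2) via x @ 0.9584  # hit
  → r_3 = 0.9584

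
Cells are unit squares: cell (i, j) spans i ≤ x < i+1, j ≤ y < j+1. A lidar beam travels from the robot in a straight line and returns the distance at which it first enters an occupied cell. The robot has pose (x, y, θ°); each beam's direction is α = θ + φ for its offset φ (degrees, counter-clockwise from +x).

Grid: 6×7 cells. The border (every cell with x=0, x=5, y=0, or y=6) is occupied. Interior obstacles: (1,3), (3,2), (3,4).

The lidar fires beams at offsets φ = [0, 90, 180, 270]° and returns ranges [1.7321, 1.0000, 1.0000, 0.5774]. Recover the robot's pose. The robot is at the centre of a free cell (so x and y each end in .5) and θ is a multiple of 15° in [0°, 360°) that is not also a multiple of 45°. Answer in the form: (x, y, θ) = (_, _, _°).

(x, y, θ) = (2.5, 5.5, 210°)

Enumerate (i+0.5, j+0.5, θ) over the 17 free cells and 16 admissible headings. For each, cast all 4 beams and compare to the given ranges.
  (1.5, 2.5, 60°): beam 1 = 0.5774 ≠ 1.7321 ✗
  (2.5, 4.5, 330°): beam 1 = 0.5774 ≠ 1.7321 ✗
  (4.5, 2.5, 105°): beam 1 = 1.9319 ≠ 1.7321 ✗
  (2.5, 2.5, 285°): beam 1 = 1.5529 ≠ 1.7321 ✗
  …
  (2.5, 5.5, 210°): r_1=1.7321, r_2=1.0000, r_3=1.0000, r_4=0.5774 — all match ✓
No second candidate reproduces the full scan.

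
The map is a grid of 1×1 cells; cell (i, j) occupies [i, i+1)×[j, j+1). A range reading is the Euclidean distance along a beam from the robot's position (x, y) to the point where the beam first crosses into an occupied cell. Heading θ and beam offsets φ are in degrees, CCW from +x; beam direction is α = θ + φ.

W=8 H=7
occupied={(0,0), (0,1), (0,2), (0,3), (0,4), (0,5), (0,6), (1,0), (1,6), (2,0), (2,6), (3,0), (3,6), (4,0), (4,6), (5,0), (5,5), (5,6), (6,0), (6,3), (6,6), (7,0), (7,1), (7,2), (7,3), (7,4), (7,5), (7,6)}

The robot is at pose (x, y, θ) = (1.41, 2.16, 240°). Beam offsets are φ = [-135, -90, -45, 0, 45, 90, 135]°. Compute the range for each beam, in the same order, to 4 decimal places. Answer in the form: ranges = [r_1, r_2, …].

ranges = [1.5841, 0.4734, 0.4245, 0.8200, 1.2009, 2.3200, 4.7519]

beam 1: φ=-135°, α=105°
  d=(-0.2588,0.9659)  start (1,2)  tX=1.5841 tY=0.8696  stride 1/|dx|=3.8637 1/|dy|=1.0353
    cross y-line → (1,3), t=0.8696
    cross x-line → (0,3), t=1.5841 (wall)
  → r_1 = 1.5841
beam 2: φ=-90°, α=150°
  d=(-0.8660,0.5000)  start (1,2)  tX=0.4734 tY=1.6800  stride 1/|dx|=1.1547 1/|dy|=2.0000
    cross x-line → (0,2), t=0.4734 (wall)
  → r_2 = 0.4734
beam 3: φ=-45°, α=195°
  d=(-0.9659,-0.2588)  start (1,2)  tX=0.4245 tY=0.6182  stride 1/|dx|=1.0353 1/|dy|=3.8637
    cross x-line → (0,2), t=0.4245 (wall)
  → r_3 = 0.4245
beam 4: φ=0°, α=240°
  d=(-0.5000,-0.8660)  start (1,2)  tX=0.8200 tY=0.1848  stride 1/|dx|=2.0000 1/|dy|=1.1547
    cross y-line → (1,1), t=0.1848
    cross x-line → (0,1), t=0.8200 (wall)
  → r_4 = 0.8200
beam 5: φ=45°, α=285°
  d=(0.2588,-0.9659)  start (1,2)  tX=2.2796 tY=0.1656  stride 1/|dx|=3.8637 1/|dy|=1.0353
    cross y-line → (1,1), t=0.1656
    cross y-line → (1,0), t=1.2009 (wall)
  → r_5 = 1.2009
beam 6: φ=90°, α=330°
  d=(0.8660,-0.5000)  start (1,2)  tX=0.6813 tY=0.3200  stride 1/|dx|=1.1547 1/|dy|=2.0000
    cross y-line → (1,1), t=0.3200
    cross x-line → (2,1), t=0.6813
    cross x-line → (3,1), t=1.8360
    cross y-line → (3,0), t=2.3200 (wall)
  → r_6 = 2.3200
beam 7: φ=135°, α=15°
  d=(0.9659,0.2588)  start (1,2)  tX=0.6108 tY=3.2455  stride 1/|dx|=1.0353 1/|dy|=3.8637
    cross x-line → (2,2), t=0.6108
    cross x-line → (3,2), t=1.6461
    cross x-line → (4,2), t=2.6814
    cross y-line → (4,3), t=3.2455
    cross x-line → (5,3), t=3.7166
    cross x-line → (6,3), t=4.7519 (wall)
  → r_7 = 4.7519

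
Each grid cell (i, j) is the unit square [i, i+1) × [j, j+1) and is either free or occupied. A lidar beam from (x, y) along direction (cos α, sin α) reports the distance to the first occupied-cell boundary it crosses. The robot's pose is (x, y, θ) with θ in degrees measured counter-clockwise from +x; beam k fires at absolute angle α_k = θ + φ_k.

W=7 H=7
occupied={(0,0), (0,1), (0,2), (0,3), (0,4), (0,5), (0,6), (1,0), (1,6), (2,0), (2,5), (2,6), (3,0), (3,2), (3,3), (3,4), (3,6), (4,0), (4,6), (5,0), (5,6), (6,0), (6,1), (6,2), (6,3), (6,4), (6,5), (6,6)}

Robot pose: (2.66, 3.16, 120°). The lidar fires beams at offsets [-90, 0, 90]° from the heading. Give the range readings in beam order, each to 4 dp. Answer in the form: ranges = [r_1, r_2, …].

ranges = [0.3926, 3.2793, 1.9168]

beam 1: φ=-90°, α=30°
  d=(0.8660,0.5000)  start (2,3)  tX=0.3926 tY=1.6800  stride 1/|dx|=1.1547 1/|dy|=2.0000
    cross x-line → (3,3), t=0.3926 (wall)
  → r_1 = 0.3926
beam 2: φ=0°, α=120°
  d=(-0.5000,0.8660)  start (2,3)  tX=1.3200 tY=0.9699  stride 1/|dx|=2.0000 1/|dy|=1.1547
    cross y-line → (2,4), t=0.9699
    cross x-line → (1,4), t=1.3200
    cross y-line → (1,5), t=2.1246
    cross y-line → (1,6), t=3.2793 (wall)
  → r_2 = 3.2793
beam 3: φ=90°, α=210°
  d=(-0.8660,-0.5000)  start (2,3)  tX=0.7621 tY=0.3200  stride 1/|dx|=1.1547 1/|dy|=2.0000
    cross y-line → (2,2), t=0.3200
    cross x-line → (1,2), t=0.7621
    cross x-line → (0,2), t=1.9168 (wall)
  → r_3 = 1.9168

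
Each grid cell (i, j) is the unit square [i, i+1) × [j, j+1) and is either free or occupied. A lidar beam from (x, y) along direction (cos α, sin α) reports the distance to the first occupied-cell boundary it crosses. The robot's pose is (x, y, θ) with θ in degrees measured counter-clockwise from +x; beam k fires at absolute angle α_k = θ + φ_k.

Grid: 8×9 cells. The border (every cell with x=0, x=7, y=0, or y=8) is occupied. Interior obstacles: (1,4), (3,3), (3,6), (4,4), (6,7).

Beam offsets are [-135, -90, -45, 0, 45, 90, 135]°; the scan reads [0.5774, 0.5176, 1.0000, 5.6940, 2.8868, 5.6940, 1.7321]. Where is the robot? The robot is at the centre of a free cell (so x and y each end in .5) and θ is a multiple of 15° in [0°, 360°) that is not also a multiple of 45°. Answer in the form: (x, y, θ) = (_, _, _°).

(x, y, θ) = (6.5, 2.5, 105°)

Enumerate (i+0.5, j+0.5, θ) over the 37 free cells and 16 admissible headings. For each, cast all 7 beams and compare to the given ranges.
  (2.5, 1.5, 30°): beam 1 = 0.5176 ≠ 0.5774 ✗
  (6.5, 6.5, 150°): beam 1 = 0.5176 ≠ 0.5774 ✗
  (4.5, 5.5, 150°): beam 1 = 2.5882 ≠ 0.5774 ✗
  (4.5, 5.5, 240°): beam 1 = 2.5882 ≠ 0.5774 ✗
  …
  (6.5, 2.5, 105°): r_1=0.5774, r_2=0.5176, r_3=1.0000, r_4=5.6940, r_5=2.8868, r_6=5.6940, r_7=1.7321 — all match ✓
Only this pose fits every beam.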